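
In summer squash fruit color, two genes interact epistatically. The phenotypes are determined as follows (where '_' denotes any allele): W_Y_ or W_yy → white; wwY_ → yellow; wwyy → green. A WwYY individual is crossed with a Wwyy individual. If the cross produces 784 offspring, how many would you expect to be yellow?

Cross: WwYY × Wwyy — consider each gene separately:
W gene: Ww × Ww → 1 WW, 2 Ww, 1 ww → 3 W_ : 1 ww (out of 4)
Y gene: YY × yy → 4 Yy → 4 Y_ (out of 4)
Genotype classes (out of 4 × 4 = 16): W_Y_ = 3×4 = 12; wwY_ = 1×4 = 4
Apply the phenotype rules: W_Y_ (12) → white; wwY_ (4) → yellow
Phenotype counts (out of 16): 12 white, 4 yellow
yellow: 4 out of 16 → fraction 1/4
Expected count = 1/4 × 784 = 196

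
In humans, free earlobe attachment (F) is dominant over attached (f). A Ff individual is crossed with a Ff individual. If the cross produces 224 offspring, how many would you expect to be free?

Punnett square for Ff × Ff:
Offspring genotypes: 1 FF, 2 Ff, 1 ff
free: 3, attached: 1
free: 3 out of 4 → fraction 3/4
Expected count = 3/4 × 224 = 168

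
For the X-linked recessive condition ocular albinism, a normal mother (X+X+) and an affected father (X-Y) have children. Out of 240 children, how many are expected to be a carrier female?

Cross: X+X+ × X-Y
Offspring: 2 X+X-, 2 X+Y
Probability of a carrier female: 2/4 = 1/2
Expected count = 1/2 × 240 = 120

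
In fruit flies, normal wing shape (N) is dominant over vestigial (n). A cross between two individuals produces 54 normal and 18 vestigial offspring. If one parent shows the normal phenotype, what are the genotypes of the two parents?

Observed offspring: 54 normal, 18 vestigial
The observed ratio simplifies to 3:1. Vestigial (nn) offspring appear, so each parent must contribute one n allele. The parent stated to show normal carries N, so it is Nn. The other parent is then either Nn or nn: Nn × nn would give a 1:1 split, whereas Nn × Nn gives 3:1 — matching the data. So both parents are heterozygous (Nn × Nn).
Parent genotypes: Nn × Nn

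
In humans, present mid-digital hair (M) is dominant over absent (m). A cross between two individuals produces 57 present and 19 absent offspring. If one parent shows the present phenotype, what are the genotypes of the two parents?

Observed offspring: 57 present, 19 absent
The observed ratio simplifies to 3:1. Absent (mm) offspring appear, so each parent must contribute one m allele. The parent stated to show present carries M, so it is Mm. The other parent is then either Mm or mm: Mm × mm would give a 1:1 split, whereas Mm × Mm gives 3:1 — matching the data. So both parents are heterozygous (Mm × Mm).
Parent genotypes: Mm × Mm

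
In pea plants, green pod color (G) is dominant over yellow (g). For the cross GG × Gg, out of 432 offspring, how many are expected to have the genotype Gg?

Punnett square for GG × Gg:
Offspring genotypes: 2 GG, 2 Gg
Total offspring: 4
Count with target: 2
Probability: 2/4 = 1/2
Expected count = 1/2 × 432 = 216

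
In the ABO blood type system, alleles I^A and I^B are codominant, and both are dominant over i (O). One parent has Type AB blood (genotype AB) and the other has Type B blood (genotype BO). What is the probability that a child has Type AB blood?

Cross: AB × BO
Possible offspring genotypes: 1 AB, 1 AO, 1 BB, 1 BO
Blood type counts: 1 Type AB, 1 Type A, 2 Type B
Probability of Type AB: 1/4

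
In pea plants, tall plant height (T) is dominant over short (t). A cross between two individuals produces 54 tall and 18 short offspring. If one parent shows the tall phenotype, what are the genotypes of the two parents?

Observed offspring: 54 tall, 18 short
The observed ratio simplifies to 3:1. Short (tt) offspring appear, so each parent must contribute one t allele. The parent stated to show tall carries T, so it is Tt. The other parent is then either Tt or tt: Tt × tt would give a 1:1 split, whereas Tt × Tt gives 3:1 — matching the data. So both parents are heterozygous (Tt × Tt).
Parent genotypes: Tt × Tt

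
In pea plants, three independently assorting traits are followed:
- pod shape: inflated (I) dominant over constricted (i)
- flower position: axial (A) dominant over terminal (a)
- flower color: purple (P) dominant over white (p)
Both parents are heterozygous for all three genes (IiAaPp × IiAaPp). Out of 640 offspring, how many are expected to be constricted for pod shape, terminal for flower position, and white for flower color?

Trihybrid cross: IiAaPp × IiAaPp
Each trait segregates independently with a 3:1 phenotypic ratio, so each gene contributes 3/4 (dominant) or 1/4 (recessive).
Target: constricted (pod shape), terminal (flower position), white (flower color)
Probability = product of independent per-trait probabilities
= 1/4 × 1/4 × 1/4 = 1/64
Expected count = 1/64 × 640 = 10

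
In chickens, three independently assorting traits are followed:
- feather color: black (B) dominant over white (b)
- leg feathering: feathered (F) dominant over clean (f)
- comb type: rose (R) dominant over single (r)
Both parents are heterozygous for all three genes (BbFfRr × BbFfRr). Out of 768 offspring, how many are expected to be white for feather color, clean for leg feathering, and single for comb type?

Trihybrid cross: BbFfRr × BbFfRr
Each trait segregates independently with a 3:1 phenotypic ratio, so each gene contributes 3/4 (dominant) or 1/4 (recessive).
Target: white (feather color), clean (leg feathering), single (comb type)
Probability = product of independent per-trait probabilities
= 1/4 × 1/4 × 1/4 = 1/64
Expected count = 1/64 × 768 = 12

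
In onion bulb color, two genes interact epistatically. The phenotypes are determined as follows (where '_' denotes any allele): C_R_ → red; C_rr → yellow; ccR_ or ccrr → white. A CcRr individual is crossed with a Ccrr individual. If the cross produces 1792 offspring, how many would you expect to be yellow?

Cross: CcRr × Ccrr — consider each gene separately:
C gene: Cc × Cc → 1 CC, 2 Cc, 1 cc → 3 C_ : 1 cc (out of 4)
R gene: Rr × rr → 2 Rr, 2 rr → 2 R_ : 2 rr (out of 4)
Genotype classes (out of 4 × 4 = 16): C_R_ = 3×2 = 6; C_rr = 3×2 = 6; ccR_ = 1×2 = 2; ccrr = 1×2 = 2
Apply the phenotype rules: C_R_ (6) → red; C_rr (6) → yellow; ccR_ (2) + ccrr (2) → white
Phenotype counts (out of 16): 6 red, 6 yellow, 4 white
yellow: 6 out of 16 → fraction 3/8
Expected count = 3/8 × 1792 = 672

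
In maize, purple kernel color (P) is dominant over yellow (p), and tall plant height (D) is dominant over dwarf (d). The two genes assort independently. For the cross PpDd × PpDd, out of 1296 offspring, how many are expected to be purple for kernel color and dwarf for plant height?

Dihybrid cross PpDd × PpDd — consider each gene separately:
kernel color: Pp × Pp → 1 PP, 2 Pp, 1 pp → 3 P_ : 1 pp (out of 4)
plant height: Dd × Dd → 1 DD, 2 Dd, 1 dd → 3 D_ : 1 dd (out of 4)
Looking for: purple (P_) and dwarf (dd)
P(purple) = 3/4, P(dwarf) = 1/4
P(both) = 3/4 × 1/4 = 3/16
Expected count = 3/16 × 1296 = 243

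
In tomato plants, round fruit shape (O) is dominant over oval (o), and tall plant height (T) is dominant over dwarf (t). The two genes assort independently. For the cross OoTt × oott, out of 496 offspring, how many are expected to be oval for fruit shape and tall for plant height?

Dihybrid cross OoTt × oott — consider each gene separately:
fruit shape: Oo × oo → 2 Oo, 2 oo → 2 O_ : 2 oo (out of 4)
plant height: Tt × tt → 2 Tt, 2 tt → 2 T_ : 2 tt (out of 4)
Looking for: oval (oo) and tall (T_)
P(oval) = 2/4, P(tall) = 2/4
P(both) = 2/4 × 2/4 = 4/16 = 1/4
Expected count = 1/4 × 496 = 124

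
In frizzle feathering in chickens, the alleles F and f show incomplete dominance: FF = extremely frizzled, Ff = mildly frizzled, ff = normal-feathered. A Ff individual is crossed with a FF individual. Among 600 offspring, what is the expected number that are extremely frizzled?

Punnett square for Ff × FF:
Offspring genotypes: 2 FF, 2 Ff
Phenotype counts: 2 extremely frizzled, 2 mildly frizzled
extremely frizzled: 2 out of 4 → fraction 1/2
Expected count = 1/2 × 600 = 300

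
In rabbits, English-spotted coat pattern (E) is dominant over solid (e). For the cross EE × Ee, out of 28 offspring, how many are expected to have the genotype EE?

Punnett square for EE × Ee:
Offspring genotypes: 2 EE, 2 Ee
Total offspring: 4
Count with target: 2
Probability: 2/4 = 1/2
Expected count = 1/2 × 28 = 14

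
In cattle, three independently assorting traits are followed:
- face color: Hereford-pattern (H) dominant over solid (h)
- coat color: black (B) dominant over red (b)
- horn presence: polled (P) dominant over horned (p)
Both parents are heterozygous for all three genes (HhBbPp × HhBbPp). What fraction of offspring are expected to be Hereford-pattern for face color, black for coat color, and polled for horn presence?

Trihybrid cross: HhBbPp × HhBbPp
Each trait segregates independently with a 3:1 phenotypic ratio, so each gene contributes 3/4 (dominant) or 1/4 (recessive).
Target: Hereford-pattern (face color), black (coat color), polled (horn presence)
Probability = product of independent per-trait probabilities
= 3/4 × 3/4 × 3/4 = 27/64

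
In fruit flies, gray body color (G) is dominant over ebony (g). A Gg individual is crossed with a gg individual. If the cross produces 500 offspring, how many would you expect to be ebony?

Punnett square for Gg × gg:
Offspring genotypes: 2 Gg, 2 gg
gray: 2, ebony: 2
ebony: 2 out of 4 → fraction 1/2
Expected count = 1/2 × 500 = 250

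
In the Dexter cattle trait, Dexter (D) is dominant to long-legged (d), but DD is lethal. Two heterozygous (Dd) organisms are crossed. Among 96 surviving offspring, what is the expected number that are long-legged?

Cross: Dd × Dd
Punnett square offspring (before lethality): 1 DD, 2 Dd, 1 dd
The DD genotype is lethal (embryos die); surviving offspring: 2 Dd, 1 dd
long-legged: 1 out of 3 → fraction 1/3
Expected count = 1/3 × 96 = 32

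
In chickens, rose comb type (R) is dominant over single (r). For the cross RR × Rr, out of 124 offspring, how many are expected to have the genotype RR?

Punnett square for RR × Rr:
Offspring genotypes: 2 RR, 2 Rr
Total offspring: 4
Count with target: 2
Probability: 2/4 = 1/2
Expected count = 1/2 × 124 = 62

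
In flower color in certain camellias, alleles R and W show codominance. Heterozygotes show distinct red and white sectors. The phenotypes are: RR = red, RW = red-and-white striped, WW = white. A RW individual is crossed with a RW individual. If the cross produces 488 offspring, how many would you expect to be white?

Punnett square for RW × RW:
Offspring genotypes: 1 RR, 2 RW, 1 WW
Phenotype counts: 1 red, 2 red-and-white striped, 1 white
white: 1 out of 4 → fraction 1/4
Expected count = 1/4 × 488 = 122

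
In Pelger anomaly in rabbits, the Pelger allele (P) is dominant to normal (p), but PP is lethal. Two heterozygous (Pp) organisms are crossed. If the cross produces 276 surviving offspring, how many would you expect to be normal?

Cross: Pp × Pp
Punnett square offspring (before lethality): 1 PP, 2 Pp, 1 pp
The PP genotype is lethal (embryos die); surviving offspring: 2 Pp, 1 pp
normal: 1 out of 3 → fraction 1/3
Expected count = 1/3 × 276 = 92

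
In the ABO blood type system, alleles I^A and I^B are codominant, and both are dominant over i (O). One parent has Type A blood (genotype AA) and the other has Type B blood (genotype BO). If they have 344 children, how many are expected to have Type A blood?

Cross: AA × BO
Possible offspring genotypes: 2 AB, 2 AO
Blood type counts: 2 Type AB, 2 Type A
Probability of Type A: 2/4 = 1/2
Expected count = 1/2 × 344 = 172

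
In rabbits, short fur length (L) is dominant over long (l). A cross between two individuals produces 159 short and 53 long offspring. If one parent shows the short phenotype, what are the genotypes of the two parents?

Observed offspring: 159 short, 53 long
The observed ratio simplifies to 3:1. Long (ll) offspring appear, so each parent must contribute one l allele. The parent stated to show short carries L, so it is Ll. The other parent is then either Ll or ll: Ll × ll would give a 1:1 split, whereas Ll × Ll gives 3:1 — matching the data. So both parents are heterozygous (Ll × Ll).
Parent genotypes: Ll × Ll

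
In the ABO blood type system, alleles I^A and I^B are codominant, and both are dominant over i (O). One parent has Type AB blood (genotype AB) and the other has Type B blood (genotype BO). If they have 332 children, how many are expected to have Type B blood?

Cross: AB × BO
Possible offspring genotypes: 1 AB, 1 AO, 1 BB, 1 BO
Blood type counts: 1 Type AB, 1 Type A, 2 Type B
Probability of Type B: 2/4 = 1/2
Expected count = 1/2 × 332 = 166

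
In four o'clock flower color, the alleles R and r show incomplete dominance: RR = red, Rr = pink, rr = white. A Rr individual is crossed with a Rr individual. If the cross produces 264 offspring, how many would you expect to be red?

Punnett square for Rr × Rr:
Offspring genotypes: 1 RR, 2 Rr, 1 rr
Phenotype counts: 1 red, 2 pink, 1 white
red: 1 out of 4 → fraction 1/4
Expected count = 1/4 × 264 = 66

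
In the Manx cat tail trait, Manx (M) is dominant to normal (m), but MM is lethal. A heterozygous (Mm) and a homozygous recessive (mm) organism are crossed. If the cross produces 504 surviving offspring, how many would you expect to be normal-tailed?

Cross: Mm × mm
Punnett square offspring (before lethality): 2 Mm, 2 mm
No MM offspring are produced in this cross.
normal-tailed: 2 out of 4 → fraction 1/2
Expected count = 1/2 × 504 = 252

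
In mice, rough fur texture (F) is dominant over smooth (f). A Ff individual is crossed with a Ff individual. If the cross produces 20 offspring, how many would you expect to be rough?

Punnett square for Ff × Ff:
Offspring genotypes: 1 FF, 2 Ff, 1 ff
rough: 3, smooth: 1
rough: 3 out of 4 → fraction 3/4
Expected count = 3/4 × 20 = 15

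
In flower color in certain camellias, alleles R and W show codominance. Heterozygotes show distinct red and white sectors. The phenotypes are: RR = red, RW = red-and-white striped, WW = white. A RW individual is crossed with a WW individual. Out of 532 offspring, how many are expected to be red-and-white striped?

Punnett square for RW × WW:
Offspring genotypes: 2 RW, 2 WW
Phenotype counts: 2 red-and-white striped, 2 white
red-and-white striped: 2 out of 4 → fraction 1/2
Expected count = 1/2 × 532 = 266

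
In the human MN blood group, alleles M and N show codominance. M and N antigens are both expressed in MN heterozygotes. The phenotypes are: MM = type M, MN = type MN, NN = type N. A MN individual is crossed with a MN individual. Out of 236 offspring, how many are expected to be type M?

Punnett square for MN × MN:
Offspring genotypes: 1 MM, 2 MN, 1 NN
Phenotype counts: 1 type M, 2 type MN, 1 type N
type M: 1 out of 4 → fraction 1/4
Expected count = 1/4 × 236 = 59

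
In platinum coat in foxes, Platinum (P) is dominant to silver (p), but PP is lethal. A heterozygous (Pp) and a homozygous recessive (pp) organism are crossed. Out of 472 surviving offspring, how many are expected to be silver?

Cross: Pp × pp
Punnett square offspring (before lethality): 2 Pp, 2 pp
No PP offspring are produced in this cross.
silver: 2 out of 4 → fraction 1/2
Expected count = 1/2 × 472 = 236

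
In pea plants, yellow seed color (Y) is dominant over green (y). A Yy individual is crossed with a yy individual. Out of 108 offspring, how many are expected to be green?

Punnett square for Yy × yy:
Offspring genotypes: 2 Yy, 2 yy
yellow: 2, green: 2
green: 2 out of 4 → fraction 1/2
Expected count = 1/2 × 108 = 54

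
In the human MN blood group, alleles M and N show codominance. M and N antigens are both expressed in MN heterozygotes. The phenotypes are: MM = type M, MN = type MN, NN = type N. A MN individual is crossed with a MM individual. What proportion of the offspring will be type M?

Punnett square for MN × MM:
Offspring genotypes: 2 MM, 2 MN
Phenotype counts: 2 type M, 2 type MN
type M: 2 out of 4
Probability: 2/4 = 1/2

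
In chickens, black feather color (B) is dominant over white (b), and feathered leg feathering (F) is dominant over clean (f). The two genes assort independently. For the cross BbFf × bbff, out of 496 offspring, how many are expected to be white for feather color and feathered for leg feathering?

Dihybrid cross BbFf × bbff — consider each gene separately:
feather color: Bb × bb → 2 Bb, 2 bb → 2 B_ : 2 bb (out of 4)
leg feathering: Ff × ff → 2 Ff, 2 ff → 2 F_ : 2 ff (out of 4)
Looking for: white (bb) and feathered (F_)
P(white) = 2/4, P(feathered) = 2/4
P(both) = 2/4 × 2/4 = 4/16 = 1/4
Expected count = 1/4 × 496 = 124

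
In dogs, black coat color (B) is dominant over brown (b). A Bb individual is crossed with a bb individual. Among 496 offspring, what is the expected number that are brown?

Punnett square for Bb × bb:
Offspring genotypes: 2 Bb, 2 bb
black: 2, brown: 2
brown: 2 out of 4 → fraction 1/2
Expected count = 1/2 × 496 = 248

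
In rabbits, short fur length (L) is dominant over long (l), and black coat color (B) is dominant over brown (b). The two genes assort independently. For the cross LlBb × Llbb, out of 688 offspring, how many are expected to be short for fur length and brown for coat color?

Dihybrid cross LlBb × Llbb — consider each gene separately:
fur length: Ll × Ll → 1 LL, 2 Ll, 1 ll → 3 L_ : 1 ll (out of 4)
coat color: Bb × bb → 2 Bb, 2 bb → 2 B_ : 2 bb (out of 4)
Looking for: short (L_) and brown (bb)
P(short) = 3/4, P(brown) = 2/4
P(both) = 3/4 × 2/4 = 6/16 = 3/8
Expected count = 3/8 × 688 = 258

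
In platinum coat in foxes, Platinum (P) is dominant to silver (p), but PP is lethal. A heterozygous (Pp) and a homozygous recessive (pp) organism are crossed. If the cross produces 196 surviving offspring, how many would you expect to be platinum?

Cross: Pp × pp
Punnett square offspring (before lethality): 2 Pp, 2 pp
No PP offspring are produced in this cross.
platinum: 2 out of 4 → fraction 1/2
Expected count = 1/2 × 196 = 98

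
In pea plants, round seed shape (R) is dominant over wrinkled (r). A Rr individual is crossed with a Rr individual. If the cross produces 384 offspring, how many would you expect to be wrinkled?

Punnett square for Rr × Rr:
Offspring genotypes: 1 RR, 2 Rr, 1 rr
round: 3, wrinkled: 1
wrinkled: 1 out of 4 → fraction 1/4
Expected count = 1/4 × 384 = 96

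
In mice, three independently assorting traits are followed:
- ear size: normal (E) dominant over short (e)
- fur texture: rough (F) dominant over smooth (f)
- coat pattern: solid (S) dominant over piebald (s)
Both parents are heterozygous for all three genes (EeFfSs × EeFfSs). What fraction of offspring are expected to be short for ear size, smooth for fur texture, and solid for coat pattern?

Trihybrid cross: EeFfSs × EeFfSs
Each trait segregates independently with a 3:1 phenotypic ratio, so each gene contributes 3/4 (dominant) or 1/4 (recessive).
Target: short (ear size), smooth (fur texture), solid (coat pattern)
Probability = product of independent per-trait probabilities
= 1/4 × 1/4 × 3/4 = 3/64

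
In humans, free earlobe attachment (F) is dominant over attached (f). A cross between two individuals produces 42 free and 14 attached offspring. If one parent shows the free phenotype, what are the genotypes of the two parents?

Observed offspring: 42 free, 14 attached
The observed ratio simplifies to 3:1. Attached (ff) offspring appear, so each parent must contribute one f allele. The parent stated to show free carries F, so it is Ff. The other parent is then either Ff or ff: Ff × ff would give a 1:1 split, whereas Ff × Ff gives 3:1 — matching the data. So both parents are heterozygous (Ff × Ff).
Parent genotypes: Ff × Ff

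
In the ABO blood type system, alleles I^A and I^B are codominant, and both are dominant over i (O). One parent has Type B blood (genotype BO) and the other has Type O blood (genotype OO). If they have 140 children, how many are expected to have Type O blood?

Cross: BO × OO
Possible offspring genotypes: 2 BO, 2 OO
Blood type counts: 2 Type B, 2 Type O
Probability of Type O: 2/4 = 1/2
Expected count = 1/2 × 140 = 70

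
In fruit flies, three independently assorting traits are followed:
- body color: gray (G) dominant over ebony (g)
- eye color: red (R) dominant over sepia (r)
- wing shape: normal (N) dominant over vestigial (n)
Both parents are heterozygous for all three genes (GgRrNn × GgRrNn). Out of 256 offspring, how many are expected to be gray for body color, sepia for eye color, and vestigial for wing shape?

Trihybrid cross: GgRrNn × GgRrNn
Each trait segregates independently with a 3:1 phenotypic ratio, so each gene contributes 3/4 (dominant) or 1/4 (recessive).
Target: gray (body color), sepia (eye color), vestigial (wing shape)
Probability = product of independent per-trait probabilities
= 3/4 × 1/4 × 1/4 = 3/64
Expected count = 3/64 × 256 = 12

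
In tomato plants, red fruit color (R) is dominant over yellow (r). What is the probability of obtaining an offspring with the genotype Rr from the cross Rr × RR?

Punnett square for Rr × RR:
Offspring genotypes: 2 RR, 2 Rr
Total offspring: 4
Count with target: 2
Probability: 2/4 = 1/2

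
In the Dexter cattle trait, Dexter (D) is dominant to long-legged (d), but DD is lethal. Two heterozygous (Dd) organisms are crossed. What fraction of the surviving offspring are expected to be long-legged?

Cross: Dd × Dd
Punnett square offspring (before lethality): 1 DD, 2 Dd, 1 dd
The DD genotype is lethal (embryos die); surviving offspring: 2 Dd, 1 dd
long-legged: 1 out of 3
Probability: 1/3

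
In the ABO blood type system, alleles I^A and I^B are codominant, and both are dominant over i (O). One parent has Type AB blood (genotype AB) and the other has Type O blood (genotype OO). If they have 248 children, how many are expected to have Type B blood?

Cross: AB × OO
Possible offspring genotypes: 2 AO, 2 BO
Blood type counts: 2 Type A, 2 Type B
Probability of Type B: 2/4 = 1/2
Expected count = 1/2 × 248 = 124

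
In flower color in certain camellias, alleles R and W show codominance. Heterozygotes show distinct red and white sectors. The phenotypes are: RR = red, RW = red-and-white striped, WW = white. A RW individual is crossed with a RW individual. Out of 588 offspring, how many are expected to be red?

Punnett square for RW × RW:
Offspring genotypes: 1 RR, 2 RW, 1 WW
Phenotype counts: 1 red, 2 red-and-white striped, 1 white
red: 1 out of 4 → fraction 1/4
Expected count = 1/4 × 588 = 147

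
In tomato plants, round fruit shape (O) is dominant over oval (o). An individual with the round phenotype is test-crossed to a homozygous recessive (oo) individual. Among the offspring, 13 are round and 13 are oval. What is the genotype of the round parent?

Test cross: ? × oo
Offspring: 13 round, 13 oval — approximately 1:1.
A 1:1 ratio in a test cross indicates the unknown parent is heterozygous (Oo).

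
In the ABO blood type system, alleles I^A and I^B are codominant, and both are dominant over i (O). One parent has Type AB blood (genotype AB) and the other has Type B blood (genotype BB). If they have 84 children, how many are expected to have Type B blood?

Cross: AB × BB
Possible offspring genotypes: 2 AB, 2 BB
Blood type counts: 2 Type AB, 2 Type B
Probability of Type B: 2/4 = 1/2
Expected count = 1/2 × 84 = 42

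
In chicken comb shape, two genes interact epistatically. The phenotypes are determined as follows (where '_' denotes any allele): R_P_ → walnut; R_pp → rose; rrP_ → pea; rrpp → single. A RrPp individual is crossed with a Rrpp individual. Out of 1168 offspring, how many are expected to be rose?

Cross: RrPp × Rrpp — consider each gene separately:
R gene: Rr × Rr → 1 RR, 2 Rr, 1 rr → 3 R_ : 1 rr (out of 4)
P gene: Pp × pp → 2 Pp, 2 pp → 2 P_ : 2 pp (out of 4)
Genotype classes (out of 4 × 4 = 16): R_P_ = 3×2 = 6; R_pp = 3×2 = 6; rrP_ = 1×2 = 2; rrpp = 1×2 = 2
Apply the phenotype rules: R_P_ (6) → walnut; R_pp (6) → rose; rrP_ (2) → pea; rrpp (2) → single
Phenotype counts (out of 16): 6 walnut, 6 rose, 2 pea, 2 single
rose: 6 out of 16 → fraction 3/8
Expected count = 3/8 × 1168 = 438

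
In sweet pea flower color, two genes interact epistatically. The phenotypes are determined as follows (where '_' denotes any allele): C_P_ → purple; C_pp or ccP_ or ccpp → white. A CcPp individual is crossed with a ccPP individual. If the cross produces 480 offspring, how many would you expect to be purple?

Cross: CcPp × ccPP — consider each gene separately:
C gene: Cc × cc → 2 Cc, 2 cc → 2 C_ : 2 cc (out of 4)
P gene: Pp × PP → 2 PP, 2 Pp → 4 P_ (out of 4)
Genotype classes (out of 4 × 4 = 16): C_P_ = 2×4 = 8; ccP_ = 2×4 = 8
Apply the phenotype rules: C_P_ (8) → purple; ccP_ (8) → white
Phenotype counts (out of 16): 8 purple, 8 white
purple: 8 out of 16 → fraction 1/2
Expected count = 1/2 × 480 = 240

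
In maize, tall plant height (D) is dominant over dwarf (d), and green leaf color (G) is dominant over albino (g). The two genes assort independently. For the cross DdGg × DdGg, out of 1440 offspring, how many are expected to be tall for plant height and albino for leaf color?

Dihybrid cross DdGg × DdGg — consider each gene separately:
plant height: Dd × Dd → 1 DD, 2 Dd, 1 dd → 3 D_ : 1 dd (out of 4)
leaf color: Gg × Gg → 1 GG, 2 Gg, 1 gg → 3 G_ : 1 gg (out of 4)
Looking for: tall (D_) and albino (gg)
P(tall) = 3/4, P(albino) = 1/4
P(both) = 3/4 × 1/4 = 3/16
Expected count = 3/16 × 1440 = 270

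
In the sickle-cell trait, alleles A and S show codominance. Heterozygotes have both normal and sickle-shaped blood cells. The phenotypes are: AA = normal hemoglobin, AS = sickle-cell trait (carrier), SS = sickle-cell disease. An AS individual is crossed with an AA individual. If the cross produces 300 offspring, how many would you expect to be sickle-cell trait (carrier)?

Punnett square for AS × AA:
Offspring genotypes: 2 AA, 2 AS
Phenotype counts: 2 normal hemoglobin, 2 sickle-cell trait (carrier)
sickle-cell trait (carrier): 2 out of 4 → fraction 1/2
Expected count = 1/2 × 300 = 150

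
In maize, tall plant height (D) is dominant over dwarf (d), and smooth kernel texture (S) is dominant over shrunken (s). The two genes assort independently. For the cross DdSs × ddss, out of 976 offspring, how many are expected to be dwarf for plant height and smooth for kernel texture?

Dihybrid cross DdSs × ddss — consider each gene separately:
plant height: Dd × dd → 2 Dd, 2 dd → 2 D_ : 2 dd (out of 4)
kernel texture: Ss × ss → 2 Ss, 2 ss → 2 S_ : 2 ss (out of 4)
Looking for: dwarf (dd) and smooth (S_)
P(dwarf) = 2/4, P(smooth) = 2/4
P(both) = 2/4 × 2/4 = 4/16 = 1/4
Expected count = 1/4 × 976 = 244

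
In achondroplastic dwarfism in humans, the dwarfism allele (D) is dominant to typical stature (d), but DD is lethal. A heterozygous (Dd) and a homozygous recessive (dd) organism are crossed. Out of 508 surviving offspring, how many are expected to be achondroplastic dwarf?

Cross: Dd × dd
Punnett square offspring (before lethality): 2 Dd, 2 dd
No DD offspring are produced in this cross.
achondroplastic dwarf: 2 out of 4 → fraction 1/2
Expected count = 1/2 × 508 = 254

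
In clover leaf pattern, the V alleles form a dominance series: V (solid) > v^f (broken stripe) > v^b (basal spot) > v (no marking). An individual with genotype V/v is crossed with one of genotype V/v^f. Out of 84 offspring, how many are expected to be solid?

Cross: V/v × V/v^f
Allele dominance: V > v^f > v^b > v
Offspring genotypes: 1 V/V, 1 V/v^f, 1 V/v, 1 v^f/v
Phenotype counts: 3 solid, 1 broken stripe
solid: 3 out of 4 → fraction 3/4
Expected count = 3/4 × 84 = 63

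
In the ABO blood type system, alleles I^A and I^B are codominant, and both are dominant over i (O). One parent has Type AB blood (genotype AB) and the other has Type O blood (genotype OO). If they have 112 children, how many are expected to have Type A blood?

Cross: AB × OO
Possible offspring genotypes: 2 AO, 2 BO
Blood type counts: 2 Type A, 2 Type B
Probability of Type A: 2/4 = 1/2
Expected count = 1/2 × 112 = 56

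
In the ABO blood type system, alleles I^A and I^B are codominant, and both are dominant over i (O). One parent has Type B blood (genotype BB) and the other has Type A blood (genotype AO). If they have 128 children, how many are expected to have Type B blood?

Cross: BB × AO
Possible offspring genotypes: 2 AB, 2 BO
Blood type counts: 2 Type AB, 2 Type B
Probability of Type B: 2/4 = 1/2
Expected count = 1/2 × 128 = 64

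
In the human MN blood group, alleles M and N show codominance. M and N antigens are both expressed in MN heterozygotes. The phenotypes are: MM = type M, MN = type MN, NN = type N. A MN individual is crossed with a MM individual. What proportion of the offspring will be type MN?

Punnett square for MN × MM:
Offspring genotypes: 2 MM, 2 MN
Phenotype counts: 2 type M, 2 type MN
type MN: 2 out of 4
Probability: 2/4 = 1/2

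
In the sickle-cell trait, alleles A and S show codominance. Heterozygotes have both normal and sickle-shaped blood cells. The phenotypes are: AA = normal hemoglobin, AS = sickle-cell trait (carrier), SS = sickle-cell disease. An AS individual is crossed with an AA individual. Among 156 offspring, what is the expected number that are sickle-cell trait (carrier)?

Punnett square for AS × AA:
Offspring genotypes: 2 AA, 2 AS
Phenotype counts: 2 normal hemoglobin, 2 sickle-cell trait (carrier)
sickle-cell trait (carrier): 2 out of 4 → fraction 1/2
Expected count = 1/2 × 156 = 78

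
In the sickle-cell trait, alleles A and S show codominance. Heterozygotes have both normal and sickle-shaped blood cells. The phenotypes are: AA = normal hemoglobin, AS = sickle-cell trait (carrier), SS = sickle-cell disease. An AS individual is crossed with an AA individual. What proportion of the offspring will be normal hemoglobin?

Punnett square for AS × AA:
Offspring genotypes: 2 AA, 2 AS
Phenotype counts: 2 normal hemoglobin, 2 sickle-cell trait (carrier)
normal hemoglobin: 2 out of 4
Probability: 2/4 = 1/2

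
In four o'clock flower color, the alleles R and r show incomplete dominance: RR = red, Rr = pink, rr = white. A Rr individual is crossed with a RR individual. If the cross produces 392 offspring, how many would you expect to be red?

Punnett square for Rr × RR:
Offspring genotypes: 2 RR, 2 Rr
Phenotype counts: 2 red, 2 pink
red: 2 out of 4 → fraction 1/2
Expected count = 1/2 × 392 = 196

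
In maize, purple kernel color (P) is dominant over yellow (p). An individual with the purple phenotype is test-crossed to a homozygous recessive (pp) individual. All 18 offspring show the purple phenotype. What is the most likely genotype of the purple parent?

Test cross: ? × pp
All offspring are purple.
If the unknown parent were heterozygous (Pp), about half of 18 offspring would be yellow; none are. The unknown parent is most likely homozygous dominant (PP).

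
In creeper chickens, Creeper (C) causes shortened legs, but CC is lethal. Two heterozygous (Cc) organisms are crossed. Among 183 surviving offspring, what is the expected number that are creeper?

Cross: Cc × Cc
Punnett square offspring (before lethality): 1 CC, 2 Cc, 1 cc
The CC genotype is lethal (embryos die); surviving offspring: 2 Cc, 1 cc
creeper: 2 out of 3 → fraction 2/3
Expected count = 2/3 × 183 = 122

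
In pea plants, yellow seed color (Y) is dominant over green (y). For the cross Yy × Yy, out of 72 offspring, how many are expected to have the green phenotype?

Punnett square for Yy × Yy:
Offspring genotypes: 1 YY, 2 Yy, 1 yy
Total offspring: 4
Count with target: 1
Probability: 1/4
Expected count = 1/4 × 72 = 18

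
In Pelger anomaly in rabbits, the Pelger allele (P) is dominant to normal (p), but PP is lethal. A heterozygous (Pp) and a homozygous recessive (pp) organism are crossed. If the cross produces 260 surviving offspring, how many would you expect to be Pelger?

Cross: Pp × pp
Punnett square offspring (before lethality): 2 Pp, 2 pp
No PP offspring are produced in this cross.
Pelger: 2 out of 4 → fraction 1/2
Expected count = 1/2 × 260 = 130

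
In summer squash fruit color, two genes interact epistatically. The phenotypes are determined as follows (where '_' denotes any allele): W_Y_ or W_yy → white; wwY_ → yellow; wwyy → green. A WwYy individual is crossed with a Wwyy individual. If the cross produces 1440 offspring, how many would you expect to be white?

Cross: WwYy × Wwyy — consider each gene separately:
W gene: Ww × Ww → 1 WW, 2 Ww, 1 ww → 3 W_ : 1 ww (out of 4)
Y gene: Yy × yy → 2 Yy, 2 yy → 2 Y_ : 2 yy (out of 4)
Genotype classes (out of 4 × 4 = 16): W_Y_ = 3×2 = 6; W_yy = 3×2 = 6; wwY_ = 1×2 = 2; wwyy = 1×2 = 2
Apply the phenotype rules: W_Y_ (6) + W_yy (6) → white; wwY_ (2) → yellow; wwyy (2) → green
Phenotype counts (out of 16): 12 white, 2 yellow, 2 green
white: 12 out of 16 → fraction 3/4
Expected count = 3/4 × 1440 = 1080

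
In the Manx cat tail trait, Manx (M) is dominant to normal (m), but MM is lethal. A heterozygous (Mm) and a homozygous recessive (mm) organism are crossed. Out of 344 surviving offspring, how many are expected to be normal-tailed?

Cross: Mm × mm
Punnett square offspring (before lethality): 2 Mm, 2 mm
No MM offspring are produced in this cross.
normal-tailed: 2 out of 4 → fraction 1/2
Expected count = 1/2 × 344 = 172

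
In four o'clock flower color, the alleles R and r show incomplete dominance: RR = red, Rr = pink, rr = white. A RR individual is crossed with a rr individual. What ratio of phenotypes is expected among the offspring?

Punnett square for RR × rr:
Offspring genotypes: 4 Rr
Phenotype counts: 4 pink
Ratio: all pink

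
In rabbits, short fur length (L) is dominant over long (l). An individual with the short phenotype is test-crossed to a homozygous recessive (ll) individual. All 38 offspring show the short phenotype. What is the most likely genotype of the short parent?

Test cross: ? × ll
All offspring are short.
If the unknown parent were heterozygous (Ll), about half of 38 offspring would be long; none are. The unknown parent is most likely homozygous dominant (LL).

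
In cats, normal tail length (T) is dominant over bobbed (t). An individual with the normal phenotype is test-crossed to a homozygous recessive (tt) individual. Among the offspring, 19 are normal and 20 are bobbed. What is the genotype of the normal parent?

Test cross: ? × tt
Offspring: 19 normal, 20 bobbed — approximately 1:1.
A 1:1 ratio in a test cross indicates the unknown parent is heterozygous (Tt).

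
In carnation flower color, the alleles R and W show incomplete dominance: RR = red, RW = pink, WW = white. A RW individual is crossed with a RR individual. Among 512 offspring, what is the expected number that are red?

Punnett square for RW × RR:
Offspring genotypes: 2 RR, 2 RW
Phenotype counts: 2 red, 2 pink
red: 2 out of 4 → fraction 1/2
Expected count = 1/2 × 512 = 256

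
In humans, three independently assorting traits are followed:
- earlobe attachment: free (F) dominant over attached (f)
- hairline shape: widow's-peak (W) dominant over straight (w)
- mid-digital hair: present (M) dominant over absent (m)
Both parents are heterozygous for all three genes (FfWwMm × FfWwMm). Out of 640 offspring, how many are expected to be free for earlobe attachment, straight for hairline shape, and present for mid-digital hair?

Trihybrid cross: FfWwMm × FfWwMm
Each trait segregates independently with a 3:1 phenotypic ratio, so each gene contributes 3/4 (dominant) or 1/4 (recessive).
Target: free (earlobe attachment), straight (hairline shape), present (mid-digital hair)
Probability = product of independent per-trait probabilities
= 3/4 × 1/4 × 3/4 = 9/64
Expected count = 9/64 × 640 = 90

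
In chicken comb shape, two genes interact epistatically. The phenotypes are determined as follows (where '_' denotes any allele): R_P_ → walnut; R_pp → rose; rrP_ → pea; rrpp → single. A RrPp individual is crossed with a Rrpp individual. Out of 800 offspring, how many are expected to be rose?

Cross: RrPp × Rrpp — consider each gene separately:
R gene: Rr × Rr → 1 RR, 2 Rr, 1 rr → 3 R_ : 1 rr (out of 4)
P gene: Pp × pp → 2 Pp, 2 pp → 2 P_ : 2 pp (out of 4)
Genotype classes (out of 4 × 4 = 16): R_P_ = 3×2 = 6; R_pp = 3×2 = 6; rrP_ = 1×2 = 2; rrpp = 1×2 = 2
Apply the phenotype rules: R_P_ (6) → walnut; R_pp (6) → rose; rrP_ (2) → pea; rrpp (2) → single
Phenotype counts (out of 16): 6 walnut, 6 rose, 2 pea, 2 single
rose: 6 out of 16 → fraction 3/8
Expected count = 3/8 × 800 = 300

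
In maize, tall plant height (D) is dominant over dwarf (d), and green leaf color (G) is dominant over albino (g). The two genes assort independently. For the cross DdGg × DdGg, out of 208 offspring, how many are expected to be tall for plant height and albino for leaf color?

Dihybrid cross DdGg × DdGg — consider each gene separately:
plant height: Dd × Dd → 1 DD, 2 Dd, 1 dd → 3 D_ : 1 dd (out of 4)
leaf color: Gg × Gg → 1 GG, 2 Gg, 1 gg → 3 G_ : 1 gg (out of 4)
Looking for: tall (D_) and albino (gg)
P(tall) = 3/4, P(albino) = 1/4
P(both) = 3/4 × 1/4 = 3/16
Expected count = 3/16 × 208 = 39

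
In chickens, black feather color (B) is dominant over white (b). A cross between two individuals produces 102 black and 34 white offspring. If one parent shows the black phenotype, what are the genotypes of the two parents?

Observed offspring: 102 black, 34 white
The observed ratio simplifies to 3:1. White (bb) offspring appear, so each parent must contribute one b allele. The parent stated to show black carries B, so it is Bb. The other parent is then either Bb or bb: Bb × bb would give a 1:1 split, whereas Bb × Bb gives 3:1 — matching the data. So both parents are heterozygous (Bb × Bb).
Parent genotypes: Bb × Bb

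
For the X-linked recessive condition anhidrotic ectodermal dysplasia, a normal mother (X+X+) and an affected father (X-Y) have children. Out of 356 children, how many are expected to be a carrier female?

Cross: X+X+ × X-Y
Offspring: 2 X+X-, 2 X+Y
Probability of a carrier female: 2/4 = 1/2
Expected count = 1/2 × 356 = 178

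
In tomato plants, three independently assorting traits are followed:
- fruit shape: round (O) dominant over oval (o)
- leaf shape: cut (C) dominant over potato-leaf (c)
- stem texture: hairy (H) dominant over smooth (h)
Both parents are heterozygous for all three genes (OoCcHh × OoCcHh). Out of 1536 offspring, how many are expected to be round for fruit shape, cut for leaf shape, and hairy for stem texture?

Trihybrid cross: OoCcHh × OoCcHh
Each trait segregates independently with a 3:1 phenotypic ratio, so each gene contributes 3/4 (dominant) or 1/4 (recessive).
Target: round (fruit shape), cut (leaf shape), hairy (stem texture)
Probability = product of independent per-trait probabilities
= 3/4 × 3/4 × 3/4 = 27/64
Expected count = 27/64 × 1536 = 648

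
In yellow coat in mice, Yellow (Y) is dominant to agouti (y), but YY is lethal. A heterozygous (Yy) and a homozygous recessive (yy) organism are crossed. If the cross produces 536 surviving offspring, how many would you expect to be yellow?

Cross: Yy × yy
Punnett square offspring (before lethality): 2 Yy, 2 yy
No YY offspring are produced in this cross.
yellow: 2 out of 4 → fraction 1/2
Expected count = 1/2 × 536 = 268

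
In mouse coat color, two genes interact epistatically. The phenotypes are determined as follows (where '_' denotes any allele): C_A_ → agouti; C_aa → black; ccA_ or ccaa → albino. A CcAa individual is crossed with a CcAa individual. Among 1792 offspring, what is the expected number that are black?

Cross: CcAa × CcAa — consider each gene separately:
C gene: Cc × Cc → 1 CC, 2 Cc, 1 cc → 3 C_ : 1 cc (out of 4)
A gene: Aa × Aa → 1 AA, 2 Aa, 1 aa → 3 A_ : 1 aa (out of 4)
Genotype classes (out of 4 × 4 = 16): C_A_ = 3×3 = 9; C_aa = 3×1 = 3; ccA_ = 1×3 = 3; ccaa = 1×1 = 1
Apply the phenotype rules: C_A_ (9) → agouti; C_aa (3) → black; ccA_ (3) + ccaa (1) → albino
Phenotype counts (out of 16): 9 agouti, 3 black, 4 albino
black: 3 out of 16 → fraction 3/16
Expected count = 3/16 × 1792 = 336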